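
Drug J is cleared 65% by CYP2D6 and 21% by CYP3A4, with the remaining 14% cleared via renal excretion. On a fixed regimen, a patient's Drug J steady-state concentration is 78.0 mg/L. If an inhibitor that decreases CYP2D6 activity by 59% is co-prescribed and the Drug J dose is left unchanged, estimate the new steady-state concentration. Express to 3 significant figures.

127 mg/L

CYP2D6: 0.65 × 0.41 = 0.2665
CYP3A4: 0.21 (unchanged)
Other: 0.14 (unchanged)
CL_new/CL_old = 0.2665 + 0.21 + 0.14 = 0.6165.
New steady-state concentration = baseline ÷ relative clearance = 78.0 / 0.6165 = 127 mg/L.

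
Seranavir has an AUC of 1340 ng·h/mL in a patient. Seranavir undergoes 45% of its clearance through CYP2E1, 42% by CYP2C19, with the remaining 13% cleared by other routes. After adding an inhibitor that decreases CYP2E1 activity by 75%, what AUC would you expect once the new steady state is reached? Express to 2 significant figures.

2.0 × 10³ ng·h/mL

The CYP2E1 pathway (45% of clearance) is reduced to 0.25× activity: 0.45 × 0.25 = 0.1125.
CYP2C19 (42%) and the residual 13% are unaffected.
CL_new/CL_old = 0.1125 + 0.42 + 0.13 = 0.6625.
New AUC = baseline ÷ relative clearance = 1340 / 0.6625 = 2.0 × 10³ ng·h/mL.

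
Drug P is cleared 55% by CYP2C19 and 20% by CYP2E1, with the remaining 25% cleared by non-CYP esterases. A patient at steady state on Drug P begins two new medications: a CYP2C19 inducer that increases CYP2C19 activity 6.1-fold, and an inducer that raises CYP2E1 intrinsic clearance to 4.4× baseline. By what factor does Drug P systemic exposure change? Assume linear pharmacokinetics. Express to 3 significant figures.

CYP2C19: 0.55 × 6.1 = 3.355
CYP2E1: 0.2 × 4.4 = 0.88
Other: 0.25 (unchanged)
New clearance relative to baseline: 3.355 + 0.88 + 0.25 = 4.485.
Net systemic exposure ratio = 1 / 4.485 = 0.223.

0.223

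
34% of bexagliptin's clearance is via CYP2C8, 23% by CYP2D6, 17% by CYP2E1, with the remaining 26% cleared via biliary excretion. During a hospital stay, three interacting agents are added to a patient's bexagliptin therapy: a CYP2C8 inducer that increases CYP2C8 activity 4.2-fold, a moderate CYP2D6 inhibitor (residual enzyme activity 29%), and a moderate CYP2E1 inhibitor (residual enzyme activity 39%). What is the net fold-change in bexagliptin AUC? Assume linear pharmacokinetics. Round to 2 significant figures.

CYP2C8: 0.34 × 4.2 = 1.428
CYP2D6: 0.23 × 0.29 = 0.0667
CYP2E1: 0.17 × 0.39 = 0.0663
Other: 0.26 (unchanged)
New clearance relative to baseline: 1.428 + 0.0667 + 0.0663 + 0.26 = 1.821.
Because AUC varies inversely with clearance, the combined effect is 1 / 1.821 = 0.55.

0.55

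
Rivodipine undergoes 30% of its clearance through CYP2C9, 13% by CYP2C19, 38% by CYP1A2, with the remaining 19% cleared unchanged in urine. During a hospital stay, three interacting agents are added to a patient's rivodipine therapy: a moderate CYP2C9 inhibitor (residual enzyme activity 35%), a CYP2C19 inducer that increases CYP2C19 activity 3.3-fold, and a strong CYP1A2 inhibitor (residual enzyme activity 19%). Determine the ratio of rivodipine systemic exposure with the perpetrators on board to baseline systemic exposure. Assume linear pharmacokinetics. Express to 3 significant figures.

CYP2C9: 0.3 × 0.35 = 0.105
CYP2C19: 0.13 × 3.3 = 0.429
CYP1A2: 0.38 × 0.19 = 0.0722
Other: 0.19 (unchanged)
CL_new/CL_old = 0.105 + 0.429 + 0.0722 + 0.19 = 0.7962.
Systemic exposure ∝ 1/CL: fold-change = 1 / 0.7962 = 1.26.

1.26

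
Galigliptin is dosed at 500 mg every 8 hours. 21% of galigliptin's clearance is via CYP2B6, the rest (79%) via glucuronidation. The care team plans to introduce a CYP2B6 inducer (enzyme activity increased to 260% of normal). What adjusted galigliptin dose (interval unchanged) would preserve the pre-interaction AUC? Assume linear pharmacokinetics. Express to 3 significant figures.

668 mg

The CYP2B6 pathway (21% of clearance) is boosted to 2.6× activity: 0.21 × 2.6 = 0.546.
Non-CYP routes (79%) are unchanged.
New clearance relative to baseline: 0.546 + 0.79 = 1.336.
Exposure is unchanged when dose changes in proportion to clearance. New dose = 500 mg × 1.336 = 668 mg.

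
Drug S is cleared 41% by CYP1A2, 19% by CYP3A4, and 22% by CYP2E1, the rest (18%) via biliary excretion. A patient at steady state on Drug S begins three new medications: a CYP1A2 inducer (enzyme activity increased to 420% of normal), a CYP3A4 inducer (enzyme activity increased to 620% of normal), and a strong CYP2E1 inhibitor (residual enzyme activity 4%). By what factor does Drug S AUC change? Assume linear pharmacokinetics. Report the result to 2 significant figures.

The CYP1A2 pathway (41% of clearance) is boosted to 4.2× activity: 0.41 × 4.2 = 1.722.
The CYP3A4 pathway (19% of clearance) is boosted to 6.2× activity: 0.19 × 6.2 = 1.178.
The CYP2E1 pathway (22% of clearance) drops to 0.04× activity: 0.22 × 0.04 = 0.0088.
The remaining 18% of clearance is unaffected.
Relative clearance = 1.722 + 1.178 + 0.0088 + 0.18 = 3.0888.
Because AUC varies inversely with clearance, the combined effect is 1 / 3.0888 = 0.32.

0.32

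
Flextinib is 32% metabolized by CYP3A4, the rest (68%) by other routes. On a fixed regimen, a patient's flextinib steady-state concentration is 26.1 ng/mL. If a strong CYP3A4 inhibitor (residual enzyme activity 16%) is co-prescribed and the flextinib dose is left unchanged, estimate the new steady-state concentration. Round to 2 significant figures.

36 ng/mL

The CYP3A4 pathway (32% of clearance) falls to 0.16× activity: 0.32 × 0.16 = 0.0512.
Non-CYP routes (68%) are unchanged.
Relative clearance = 0.0512 + 0.68 = 0.7312.
With dosing unchanged, steady-state concentration scales as 1/CL: 26.1 / 0.7312 = 36 ng/mL.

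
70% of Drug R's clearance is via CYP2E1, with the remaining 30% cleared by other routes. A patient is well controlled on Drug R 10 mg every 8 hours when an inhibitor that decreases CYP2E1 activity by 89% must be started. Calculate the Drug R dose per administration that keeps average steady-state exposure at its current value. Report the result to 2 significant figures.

3.8 mg

CYP2E1: 0.7 × 0.11 = 0.077
Other: 0.3 (unchanged)
Relative clearance = 0.077 + 0.3 = 0.377.
Exposure is unchanged when dose changes in proportion to clearance. New dose = 10 mg × 0.377 = 3.8 mg.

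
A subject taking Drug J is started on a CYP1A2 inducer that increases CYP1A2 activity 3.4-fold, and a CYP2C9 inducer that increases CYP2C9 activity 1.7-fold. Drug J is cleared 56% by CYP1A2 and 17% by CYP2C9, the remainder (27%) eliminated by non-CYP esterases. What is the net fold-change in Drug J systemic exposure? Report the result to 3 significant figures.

CYP1A2: 0.56 × 3.4 = 1.904
CYP2C9: 0.17 × 1.7 = 0.289
Other: 0.27 (unchanged)
CL_new/CL_old = 1.904 + 0.289 + 0.27 = 2.463.
Because systemic exposure varies inversely with clearance, the combined effect is 1 / 2.463 = 0.406.

0.406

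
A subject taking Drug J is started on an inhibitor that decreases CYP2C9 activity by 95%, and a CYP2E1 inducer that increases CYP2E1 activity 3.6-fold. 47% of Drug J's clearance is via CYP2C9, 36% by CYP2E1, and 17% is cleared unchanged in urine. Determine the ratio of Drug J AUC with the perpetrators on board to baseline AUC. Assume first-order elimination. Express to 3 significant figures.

0.671

The CYP2C9 pathway (47% of clearance) is reduced to 0.05× activity: 0.47 × 0.05 = 0.0235.
The CYP2E1 pathway (36% of clearance) rises to 3.6× activity: 0.36 × 3.6 = 1.296.
The remaining 17% of clearance is unaffected.
New clearance relative to baseline: 0.0235 + 1.296 + 0.17 = 1.4895.
Net AUC ratio = 1 / 1.4895 = 0.671.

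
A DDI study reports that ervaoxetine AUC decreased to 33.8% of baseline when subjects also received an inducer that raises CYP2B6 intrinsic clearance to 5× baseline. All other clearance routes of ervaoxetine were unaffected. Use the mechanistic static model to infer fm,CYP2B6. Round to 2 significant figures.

Let x = fm,CYP2B6. Because AUC ∝ 1/CL, relative clearance rose to 1/0.338 = 2.959.
Only the CYP2B6 route changed, so 2.959 = x·5 + (1 − x), giving x = 0.49.

0.49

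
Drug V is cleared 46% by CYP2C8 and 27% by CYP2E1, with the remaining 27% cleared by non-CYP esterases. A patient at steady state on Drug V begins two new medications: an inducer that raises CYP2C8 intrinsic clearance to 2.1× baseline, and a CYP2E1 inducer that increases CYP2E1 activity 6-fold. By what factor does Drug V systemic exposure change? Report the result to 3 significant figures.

0.350

The CYP2C8 pathway (46% of clearance) increases to 2.1× activity: 0.46 × 2.1 = 0.966.
The CYP2E1 pathway (27% of clearance) rises to 6× activity: 0.27 × 6 = 1.62.
Non-CYP routes (27%) are unchanged.
CL_new/CL_old = 0.966 + 1.62 + 0.27 = 2.856.
Systemic exposure ∝ 1/CL: fold-change = 1 / 2.856 = 0.350.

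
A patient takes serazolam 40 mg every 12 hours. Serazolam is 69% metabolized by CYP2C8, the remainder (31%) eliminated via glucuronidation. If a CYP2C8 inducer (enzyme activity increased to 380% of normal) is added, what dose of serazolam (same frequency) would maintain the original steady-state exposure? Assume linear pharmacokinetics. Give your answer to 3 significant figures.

117 mg

The CYP2C8 pathway (69% of clearance) increases to 3.8× activity: 0.69 × 3.8 = 2.622.
Non-CYP routes (31%) are unchanged.
Relative clearance = 2.622 + 0.31 = 2.932.
Css,avg = (dose rate)/CL, so holding Css fixed requires dose ∝ CL: 40 × 2.932 = 117 mg.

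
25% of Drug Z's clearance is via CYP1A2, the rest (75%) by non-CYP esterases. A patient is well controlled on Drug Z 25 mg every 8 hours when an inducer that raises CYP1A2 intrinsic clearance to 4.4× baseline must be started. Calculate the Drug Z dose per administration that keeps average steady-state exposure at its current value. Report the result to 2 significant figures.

The CYP1A2 pathway (25% of clearance) is boosted to 4.4× activity: 0.25 × 4.4 = 1.1.
The remaining 75% of clearance is unaffected.
New clearance relative to baseline: 1.1 + 0.75 = 1.85.
To maintain the same steady-state level, dose must scale with clearance: new dose = 25 × 1.85 = 46 mg.

46 mg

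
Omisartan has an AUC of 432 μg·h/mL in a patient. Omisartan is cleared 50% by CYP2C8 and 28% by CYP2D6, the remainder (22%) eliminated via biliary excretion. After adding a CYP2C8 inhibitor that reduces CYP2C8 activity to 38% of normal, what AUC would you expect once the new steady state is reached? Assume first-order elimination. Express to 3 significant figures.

626 μg·h/mL

The CYP2C8 pathway (50% of clearance) is reduced to 0.38× activity: 0.5 × 0.38 = 0.19.
CYP2D6 (28%) and the residual 22% are unaffected.
Relative clearance = 0.19 + 0.28 + 0.22 = 0.69.
With dosing unchanged, AUC scales as 1/CL: 432 / 0.69 = 626 μg·h/mL.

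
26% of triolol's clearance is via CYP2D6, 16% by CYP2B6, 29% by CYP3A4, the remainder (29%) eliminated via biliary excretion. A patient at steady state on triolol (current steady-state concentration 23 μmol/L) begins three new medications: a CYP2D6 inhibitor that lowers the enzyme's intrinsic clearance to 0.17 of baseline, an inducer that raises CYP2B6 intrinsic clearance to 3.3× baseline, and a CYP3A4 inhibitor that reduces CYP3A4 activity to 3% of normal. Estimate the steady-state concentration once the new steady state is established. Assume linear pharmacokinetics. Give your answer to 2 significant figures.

26 μmol/L

The CYP2D6 pathway (26% of clearance) drops to 0.17× activity: 0.26 × 0.17 = 0.0442.
The CYP2B6 pathway (16% of clearance) increases to 3.3× activity: 0.16 × 3.3 = 0.528.
The CYP3A4 pathway (29% of clearance) falls to 0.03× activity: 0.29 × 0.03 = 0.0087.
Non-CYP routes (29%) are unchanged.
New clearance relative to baseline: 0.0442 + 0.528 + 0.0087 + 0.29 = 0.8709.
Steady-state concentration ∝ 1/CL: new value = 23 / 0.8709 = 26 μmol/L.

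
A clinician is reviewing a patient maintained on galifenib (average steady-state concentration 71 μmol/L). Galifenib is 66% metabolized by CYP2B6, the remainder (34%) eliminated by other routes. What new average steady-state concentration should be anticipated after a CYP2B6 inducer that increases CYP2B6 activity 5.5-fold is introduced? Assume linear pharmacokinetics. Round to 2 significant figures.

The CYP2B6 pathway (66% of clearance) increases to 5.5× activity: 0.66 × 5.5 = 3.63.
Non-CYP routes (34%) are unchanged.
New clearance relative to baseline: 3.63 + 0.34 = 3.97.
Average steady-state concentration ∝ 1/CL, so new value = 71 / 3.97 = 18 μmol/L.

18 μmol/L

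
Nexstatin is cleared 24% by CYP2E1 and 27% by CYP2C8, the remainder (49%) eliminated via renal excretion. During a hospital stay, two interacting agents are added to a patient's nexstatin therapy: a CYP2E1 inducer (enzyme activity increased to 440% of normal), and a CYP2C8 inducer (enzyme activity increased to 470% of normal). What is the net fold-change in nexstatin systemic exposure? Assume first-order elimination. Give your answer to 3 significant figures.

0.355

The CYP2E1 pathway (24% of clearance) is boosted to 4.4× activity: 0.24 × 4.4 = 1.056.
The CYP2C8 pathway (27% of clearance) increases to 4.7× activity: 0.27 × 4.7 = 1.269.
Non-CYP routes (49%) are unchanged.
New clearance relative to baseline: 1.056 + 1.269 + 0.49 = 2.815.
Systemic exposure ∝ 1/CL: fold-change = 1 / 2.815 = 0.355.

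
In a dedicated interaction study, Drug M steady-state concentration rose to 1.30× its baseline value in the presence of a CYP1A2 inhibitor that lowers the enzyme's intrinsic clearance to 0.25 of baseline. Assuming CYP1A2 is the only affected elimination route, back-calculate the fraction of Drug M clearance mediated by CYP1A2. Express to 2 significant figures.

Let fm be the CYP1A2 fraction. New clearance relative to baseline = fm × 0.25 + (1 − fm).
Steady-state concentration ratio = 1 / (new CL fraction), so new CL fraction = 1 / 1.30 = 0.7692.
fm × 0.25 + 1 − fm = 0.7692  ⇒  fm × (0.25 − 1) = −0.2308  ⇒  fm = 0.31.

0.31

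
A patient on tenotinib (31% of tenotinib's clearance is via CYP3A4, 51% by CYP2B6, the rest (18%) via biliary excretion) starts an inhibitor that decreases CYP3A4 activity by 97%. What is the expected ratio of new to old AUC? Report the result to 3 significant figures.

The CYP3A4 pathway (31% of clearance) is reduced to 0.03× activity: 0.31 × 0.03 = 0.0093.
CYP2B6 (51%) and the residual 18% are unaffected.
New clearance relative to baseline: 0.0093 + 0.51 + 0.18 = 0.6993.
AUC ratio = CL_old/CL_new = 1 / 0.6993 = 1.43.

1.43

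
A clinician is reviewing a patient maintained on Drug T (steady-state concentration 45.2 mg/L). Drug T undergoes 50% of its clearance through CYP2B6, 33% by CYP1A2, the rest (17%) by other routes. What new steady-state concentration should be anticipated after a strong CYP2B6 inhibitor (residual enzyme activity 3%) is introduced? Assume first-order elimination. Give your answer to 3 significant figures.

87.8 mg/L

The CYP2B6 pathway (50% of clearance) falls to 0.03× activity: 0.5 × 0.03 = 0.015.
CYP1A2 (33%) and the residual 17% are unaffected.
Relative clearance = 0.015 + 0.33 + 0.17 = 0.515.
New steady-state concentration = baseline ÷ relative clearance = 45.2 / 0.515 = 87.8 mg/L.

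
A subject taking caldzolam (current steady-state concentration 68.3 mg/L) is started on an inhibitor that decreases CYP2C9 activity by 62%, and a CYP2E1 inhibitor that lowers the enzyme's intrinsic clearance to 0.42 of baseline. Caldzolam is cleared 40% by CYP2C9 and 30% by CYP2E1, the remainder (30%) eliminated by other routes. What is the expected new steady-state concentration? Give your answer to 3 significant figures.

118 mg/L

CYP2C9: 0.4 × 0.38 = 0.152
CYP2E1: 0.3 × 0.42 = 0.126
Other: 0.3 (unchanged)
CL_new/CL_old = 0.152 + 0.126 + 0.3 = 0.578.
Steady-state concentration ∝ 1/CL: new value = 68.3 / 0.578 = 118 mg/L.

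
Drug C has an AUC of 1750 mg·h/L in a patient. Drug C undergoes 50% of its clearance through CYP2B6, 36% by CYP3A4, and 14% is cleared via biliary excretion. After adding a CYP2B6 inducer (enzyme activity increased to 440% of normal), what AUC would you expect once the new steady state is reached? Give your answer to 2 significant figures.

6.5 × 10² mg·h/L

The CYP2B6 pathway (50% of clearance) increases to 4.4× activity: 0.5 × 4.4 = 2.2.
CYP3A4 (36%) and the residual 14% are unaffected.
Relative clearance = 2.2 + 0.36 + 0.14 = 2.7.
AUC ∝ 1/CL, so new value = 1750 / 2.7 = 6.5 × 10² mg·h/L.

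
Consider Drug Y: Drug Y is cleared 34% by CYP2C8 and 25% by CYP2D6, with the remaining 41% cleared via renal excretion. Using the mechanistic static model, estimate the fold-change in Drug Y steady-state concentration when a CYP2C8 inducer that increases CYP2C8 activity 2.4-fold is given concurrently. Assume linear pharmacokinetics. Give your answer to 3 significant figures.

0.678

The CYP2C8 pathway (34% of clearance) increases to 2.4× activity: 0.34 × 2.4 = 0.816.
CYP2D6 (25%) and the residual 41% are unaffected.
CL_new/CL_old = 0.816 + 0.25 + 0.41 = 1.476.
Steady-state concentration ratio = CL_old/CL_new = 1 / 1.476 = 0.678.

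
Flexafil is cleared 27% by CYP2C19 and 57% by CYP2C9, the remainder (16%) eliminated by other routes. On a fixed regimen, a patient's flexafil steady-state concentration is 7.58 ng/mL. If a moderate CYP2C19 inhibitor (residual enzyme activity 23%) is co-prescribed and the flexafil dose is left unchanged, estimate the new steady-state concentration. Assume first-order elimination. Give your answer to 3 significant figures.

The CYP2C19 pathway (27% of clearance) drops to 0.23× activity: 0.27 × 0.23 = 0.0621.
CYP2C9 (57%) and the residual 16% are unaffected.
New clearance relative to baseline: 0.0621 + 0.57 + 0.16 = 0.7921.
With dosing unchanged, steady-state concentration scales as 1/CL: 7.58 / 0.7921 = 9.57 ng/mL.

9.57 ng/mL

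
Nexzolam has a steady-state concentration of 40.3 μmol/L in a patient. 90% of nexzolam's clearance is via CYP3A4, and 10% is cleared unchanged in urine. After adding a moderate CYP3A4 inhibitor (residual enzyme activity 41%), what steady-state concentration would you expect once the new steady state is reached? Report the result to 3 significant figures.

The CYP3A4 pathway (90% of clearance) is reduced to 0.41× activity: 0.9 × 0.41 = 0.369.
Non-CYP routes (10%) are unchanged.
Relative clearance = 0.369 + 0.1 = 0.469.
Steady-state concentration ∝ 1/CL, so new value = 40.3 / 0.469 = 85.9 μmol/L.

85.9 μmol/L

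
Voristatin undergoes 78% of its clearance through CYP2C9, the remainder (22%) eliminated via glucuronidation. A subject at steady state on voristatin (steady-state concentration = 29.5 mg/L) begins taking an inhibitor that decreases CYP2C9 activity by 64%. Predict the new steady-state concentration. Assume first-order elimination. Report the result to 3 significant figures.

58.9 mg/L

The CYP2C9 pathway (78% of clearance) drops to 0.36× activity: 0.78 × 0.36 = 0.2808.
The remaining 22% of clearance is unaffected.
CL_new/CL_old = 0.2808 + 0.22 = 0.5008.
New steady-state concentration = baseline ÷ relative clearance = 29.5 / 0.5008 = 58.9 mg/L.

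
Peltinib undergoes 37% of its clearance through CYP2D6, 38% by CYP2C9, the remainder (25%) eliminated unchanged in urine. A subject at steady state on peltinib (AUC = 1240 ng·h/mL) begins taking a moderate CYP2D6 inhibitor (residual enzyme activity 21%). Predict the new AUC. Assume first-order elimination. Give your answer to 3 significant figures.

CYP2D6: 0.37 × 0.21 = 0.0777
CYP2C9: 0.38 (unchanged)
Other: 0.25 (unchanged)
CL_new/CL_old = 0.0777 + 0.38 + 0.25 = 0.7077.
New AUC = baseline ÷ relative clearance = 1240 / 0.7077 = 1.75 × 10³ ng·h/mL.

1.75 × 10³ ng·h/mL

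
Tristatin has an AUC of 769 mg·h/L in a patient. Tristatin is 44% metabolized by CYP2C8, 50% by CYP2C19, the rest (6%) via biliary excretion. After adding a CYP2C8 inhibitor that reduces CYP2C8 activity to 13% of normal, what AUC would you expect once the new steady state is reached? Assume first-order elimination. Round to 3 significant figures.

CYP2C8: 0.44 × 0.13 = 0.0572
CYP2C19: 0.5 (unchanged)
Other: 0.06 (unchanged)
Relative clearance = 0.0572 + 0.5 + 0.06 = 0.6172.
New AUC = baseline ÷ relative clearance = 769 / 0.6172 = 1.25 × 10³ mg·h/L.

1.25 × 10³ mg·h/L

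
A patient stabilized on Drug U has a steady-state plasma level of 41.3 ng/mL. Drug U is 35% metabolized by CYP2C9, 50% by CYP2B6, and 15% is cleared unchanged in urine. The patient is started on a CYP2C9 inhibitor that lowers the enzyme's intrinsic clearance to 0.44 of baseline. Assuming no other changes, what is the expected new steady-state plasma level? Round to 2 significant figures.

CYP2C9: 0.35 × 0.44 = 0.154
CYP2B6: 0.5 (unchanged)
Other: 0.15 (unchanged)
New clearance relative to baseline: 0.154 + 0.5 + 0.15 = 0.804.
Steady-state plasma level ∝ 1/CL, so new value = 41.3 / 0.804 = 51 ng/mL.

51 ng/mL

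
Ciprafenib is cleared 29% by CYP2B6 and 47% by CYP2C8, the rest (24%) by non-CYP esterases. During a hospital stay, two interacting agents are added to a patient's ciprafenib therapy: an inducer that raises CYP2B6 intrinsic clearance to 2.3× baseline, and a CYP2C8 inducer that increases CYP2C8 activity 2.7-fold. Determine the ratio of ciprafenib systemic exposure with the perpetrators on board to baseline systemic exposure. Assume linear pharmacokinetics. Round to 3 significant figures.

0.460

The CYP2B6 pathway (29% of clearance) is boosted to 2.3× activity: 0.29 × 2.3 = 0.667.
The CYP2C8 pathway (47% of clearance) increases to 2.7× activity: 0.47 × 2.7 = 1.269.
Non-CYP routes (24%) are unchanged.
CL_new/CL_old = 0.667 + 1.269 + 0.24 = 2.176.
Systemic exposure ∝ 1/CL: fold-change = 1 / 2.176 = 0.460.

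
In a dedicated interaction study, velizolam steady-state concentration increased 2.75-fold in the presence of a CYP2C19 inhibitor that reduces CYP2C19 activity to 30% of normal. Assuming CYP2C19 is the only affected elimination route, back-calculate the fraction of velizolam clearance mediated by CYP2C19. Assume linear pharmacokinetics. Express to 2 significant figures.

CL'/CL = 1 / 2.75 = 0.3636
0.3·fm + (1 − fm) = 0.3636
fm = (0.3636 − 1) / (0.3 − 1) = 0.91

0.91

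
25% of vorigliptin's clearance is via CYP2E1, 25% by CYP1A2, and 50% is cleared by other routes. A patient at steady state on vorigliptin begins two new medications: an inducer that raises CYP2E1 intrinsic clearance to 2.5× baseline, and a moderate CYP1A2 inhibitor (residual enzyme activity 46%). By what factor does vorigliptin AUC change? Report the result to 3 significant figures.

CYP2E1: 0.25 × 2.5 = 0.625
CYP1A2: 0.25 × 0.46 = 0.115
Other: 0.5 (unchanged)
New clearance relative to baseline: 0.625 + 0.115 + 0.5 = 1.24.
AUC ∝ 1/CL: fold-change = 1 / 1.24 = 0.806.

0.806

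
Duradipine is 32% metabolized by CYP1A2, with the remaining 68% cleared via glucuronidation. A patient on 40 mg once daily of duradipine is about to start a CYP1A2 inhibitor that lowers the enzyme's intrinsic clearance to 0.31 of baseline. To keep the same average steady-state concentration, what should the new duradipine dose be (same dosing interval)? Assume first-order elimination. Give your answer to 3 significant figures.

31.2 mg

CYP1A2: 0.32 × 0.31 = 0.0992
Other: 0.68 (unchanged)
CL_new/CL_old = 0.0992 + 0.68 = 0.7792.
To maintain the same steady-state level, dose must scale with clearance: new dose = 40 × 0.7792 = 31.2 mg.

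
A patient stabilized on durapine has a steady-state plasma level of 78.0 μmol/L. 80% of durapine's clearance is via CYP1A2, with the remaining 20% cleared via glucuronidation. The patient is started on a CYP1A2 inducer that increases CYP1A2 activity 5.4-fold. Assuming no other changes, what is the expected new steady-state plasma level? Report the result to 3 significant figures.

17.3 μmol/L

The CYP1A2 pathway (80% of clearance) increases to 5.4× activity: 0.8 × 5.4 = 4.32.
The remaining 20% of clearance is unaffected.
CL_new/CL_old = 4.32 + 0.2 = 4.52.
Steady-state plasma level ∝ 1/CL, so new value = 78.0 / 4.52 = 17.3 μmol/L.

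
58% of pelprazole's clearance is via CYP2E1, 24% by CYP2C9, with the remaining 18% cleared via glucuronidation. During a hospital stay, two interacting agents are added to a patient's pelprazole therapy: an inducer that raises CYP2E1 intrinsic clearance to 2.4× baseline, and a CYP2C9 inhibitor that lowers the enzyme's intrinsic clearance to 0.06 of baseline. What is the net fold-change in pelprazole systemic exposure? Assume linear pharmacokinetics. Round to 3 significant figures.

CYP2E1: 0.58 × 2.4 = 1.392
CYP2C9: 0.24 × 0.06 = 0.0144
Other: 0.18 (unchanged)
New clearance relative to baseline: 1.392 + 0.0144 + 0.18 = 1.5864.
Systemic exposure ∝ 1/CL: fold-change = 1 / 1.5864 = 0.630.

0.630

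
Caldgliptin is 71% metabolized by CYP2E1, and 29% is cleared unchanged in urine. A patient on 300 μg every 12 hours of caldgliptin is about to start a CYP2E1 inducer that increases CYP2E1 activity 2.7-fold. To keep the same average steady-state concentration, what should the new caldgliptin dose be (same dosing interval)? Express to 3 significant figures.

662 μg

CYP2E1: 0.71 × 2.7 = 1.917
Other: 0.29 (unchanged)
Relative clearance = 1.917 + 0.29 = 2.207.
Exposure is unchanged when dose changes in proportion to clearance. New dose = 300 μg × 2.207 = 662 μg.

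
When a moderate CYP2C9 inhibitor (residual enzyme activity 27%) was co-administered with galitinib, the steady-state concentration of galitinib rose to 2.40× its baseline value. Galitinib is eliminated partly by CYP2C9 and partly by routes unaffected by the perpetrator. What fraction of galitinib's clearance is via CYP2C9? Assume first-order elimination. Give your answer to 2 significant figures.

Call the CYP2C9 fraction fm. After the interaction, CL_new/CL_old = fm × 0.27 + (1 − fm).
Steady-state concentration ratio = 1 / (new CL fraction), so new CL fraction = 1 / 2.40 = 0.4167.
fm × 0.27 + 1 − fm = 0.4167  ⇒  fm × (0.27 − 1) = −0.5833  ⇒  fm = 0.80.

0.80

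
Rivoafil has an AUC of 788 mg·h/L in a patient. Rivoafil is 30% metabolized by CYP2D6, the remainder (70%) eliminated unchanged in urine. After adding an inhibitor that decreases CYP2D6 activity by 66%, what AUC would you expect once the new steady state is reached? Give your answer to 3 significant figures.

The CYP2D6 pathway (30% of clearance) drops to 0.34× activity: 0.3 × 0.34 = 0.102.
Non-CYP routes (70%) are unchanged.
CL_new/CL_old = 0.102 + 0.7 = 0.802.
With dosing unchanged, AUC scales as 1/CL: 788 / 0.802 = 983 mg·h/L.

983 mg·h/L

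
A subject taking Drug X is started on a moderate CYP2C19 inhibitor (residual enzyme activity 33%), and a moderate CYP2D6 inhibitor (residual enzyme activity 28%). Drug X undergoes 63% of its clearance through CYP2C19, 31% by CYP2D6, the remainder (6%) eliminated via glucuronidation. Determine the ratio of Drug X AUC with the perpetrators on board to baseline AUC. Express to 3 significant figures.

2.82

CYP2C19: 0.63 × 0.33 = 0.2079
CYP2D6: 0.31 × 0.28 = 0.0868
Other: 0.06 (unchanged)
CL_new/CL_old = 0.2079 + 0.0868 + 0.06 = 0.3547.
Because AUC varies inversely with clearance, the combined effect is 1 / 0.3547 = 2.82.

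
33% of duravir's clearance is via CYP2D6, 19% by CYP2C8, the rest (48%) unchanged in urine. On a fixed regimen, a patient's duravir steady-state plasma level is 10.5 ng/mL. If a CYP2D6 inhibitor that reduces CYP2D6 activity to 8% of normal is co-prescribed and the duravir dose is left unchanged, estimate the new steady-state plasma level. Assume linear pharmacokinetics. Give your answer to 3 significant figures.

15.1 ng/mL

CYP2D6: 0.33 × 0.08 = 0.0264
CYP2C8: 0.19 (unchanged)
Other: 0.48 (unchanged)
CL_new/CL_old = 0.0264 + 0.19 + 0.48 = 0.6964.
Steady-state plasma level ∝ 1/CL, so new value = 10.5 / 0.6964 = 15.1 ng/mL.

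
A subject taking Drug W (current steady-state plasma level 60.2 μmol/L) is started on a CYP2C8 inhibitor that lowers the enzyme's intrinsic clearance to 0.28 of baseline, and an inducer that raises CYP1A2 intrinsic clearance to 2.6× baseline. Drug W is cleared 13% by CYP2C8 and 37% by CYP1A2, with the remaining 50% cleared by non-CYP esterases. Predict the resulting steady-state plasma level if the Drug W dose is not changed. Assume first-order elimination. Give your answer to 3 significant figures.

40.2 μmol/L

CYP2C8: 0.13 × 0.28 = 0.0364
CYP1A2: 0.37 × 2.6 = 0.962
Other: 0.5 (unchanged)
Relative clearance = 0.0364 + 0.962 + 0.5 = 1.4984.
Dividing the baseline by the relative clearance: 60.2 / 1.4984 = 40.2 μmol/L.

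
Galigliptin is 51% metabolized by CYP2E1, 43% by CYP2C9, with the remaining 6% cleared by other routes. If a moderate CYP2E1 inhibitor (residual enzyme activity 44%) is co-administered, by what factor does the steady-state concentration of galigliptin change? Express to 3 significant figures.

The CYP2E1 pathway (51% of clearance) is reduced to 0.44× activity: 0.51 × 0.44 = 0.2244.
CYP2C9 (43%) and the residual 6% are unaffected.
CL_new/CL_old = 0.2244 + 0.43 + 0.06 = 0.7144.
Steady-state concentration ratio = CL_old/CL_new = 1 / 0.7144 = 1.40.

1.40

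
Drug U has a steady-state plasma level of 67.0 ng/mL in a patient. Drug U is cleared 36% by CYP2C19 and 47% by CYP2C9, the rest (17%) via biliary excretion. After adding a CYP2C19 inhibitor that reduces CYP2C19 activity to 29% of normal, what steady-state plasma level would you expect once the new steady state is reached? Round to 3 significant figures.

90.0 ng/mL

The CYP2C19 pathway (36% of clearance) is reduced to 0.29× activity: 0.36 × 0.29 = 0.1044.
CYP2C9 (47%) and the residual 17% are unaffected.
Relative clearance = 0.1044 + 0.47 + 0.17 = 0.7444.
With dosing unchanged, steady-state plasma level scales as 1/CL: 67.0 / 0.7444 = 90.0 ng/mL.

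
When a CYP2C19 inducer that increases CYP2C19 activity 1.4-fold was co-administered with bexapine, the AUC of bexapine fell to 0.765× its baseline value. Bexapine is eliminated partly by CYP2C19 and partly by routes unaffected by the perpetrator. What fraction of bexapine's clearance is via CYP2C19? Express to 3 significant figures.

Let x = fm,CYP2C19. Because AUC ∝ 1/CL, relative clearance rose to 1/0.765 = 1.307.
Setting x·1.4 + (1 − x) = 1.307 and solving: x = (1.307 − 1)/(1.4 − 1) = 0.768.

0.768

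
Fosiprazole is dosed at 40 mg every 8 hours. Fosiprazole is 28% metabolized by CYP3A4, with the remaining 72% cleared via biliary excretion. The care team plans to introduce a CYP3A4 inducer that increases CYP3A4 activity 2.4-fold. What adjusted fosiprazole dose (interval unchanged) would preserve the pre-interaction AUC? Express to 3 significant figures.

The CYP3A4 pathway (28% of clearance) increases to 2.4× activity: 0.28 × 2.4 = 0.672.
The remaining 72% of clearance is unaffected.
CL_new/CL_old = 0.672 + 0.72 = 1.392.
Exposure is unchanged when dose changes in proportion to clearance. New dose = 40 mg × 1.392 = 55.7 mg.

55.7 mg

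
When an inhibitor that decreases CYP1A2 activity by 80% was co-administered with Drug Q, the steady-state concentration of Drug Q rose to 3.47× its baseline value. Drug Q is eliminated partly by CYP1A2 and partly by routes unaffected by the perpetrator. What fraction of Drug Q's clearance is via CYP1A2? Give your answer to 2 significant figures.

Call the CYP1A2 fraction fm. After the interaction, CL_new/CL_old = fm × 0.2 + (1 − fm).
Steady-state concentration ratio = 1 / (new CL fraction), so new CL fraction = 1 / 3.47 = 0.2882.
fm × 0.2 + 1 − fm = 0.2882  ⇒  fm × (0.2 − 1) = −0.7118  ⇒  fm = 0.89.

0.89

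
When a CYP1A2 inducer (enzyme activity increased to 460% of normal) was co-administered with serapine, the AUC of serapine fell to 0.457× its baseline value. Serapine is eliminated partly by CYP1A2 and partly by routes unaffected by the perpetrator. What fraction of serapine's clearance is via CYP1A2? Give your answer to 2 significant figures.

0.33

Let x = fm,CYP1A2. Because AUC ∝ 1/CL, relative clearance rose to 1/0.457 = 2.188.
Only the CYP1A2 route changed, so 2.188 = x·4.6 + (1 − x), giving x = 0.33.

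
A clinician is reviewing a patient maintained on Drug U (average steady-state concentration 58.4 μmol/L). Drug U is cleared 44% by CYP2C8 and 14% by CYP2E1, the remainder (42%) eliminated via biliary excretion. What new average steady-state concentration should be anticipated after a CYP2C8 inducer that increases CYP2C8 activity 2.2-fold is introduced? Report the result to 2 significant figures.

38 μmol/L

CYP2C8: 0.44 × 2.2 = 0.968
CYP2E1: 0.14 (unchanged)
Other: 0.42 (unchanged)
New clearance relative to baseline: 0.968 + 0.14 + 0.42 = 1.528.
New average steady-state concentration = baseline ÷ relative clearance = 58.4 / 1.528 = 38 μmol/L.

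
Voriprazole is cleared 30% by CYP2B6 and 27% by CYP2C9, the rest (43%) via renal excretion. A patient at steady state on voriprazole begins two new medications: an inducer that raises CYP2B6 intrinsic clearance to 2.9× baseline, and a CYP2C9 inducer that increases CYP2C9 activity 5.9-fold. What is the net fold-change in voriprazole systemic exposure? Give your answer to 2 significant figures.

CYP2B6: 0.3 × 2.9 = 0.87
CYP2C9: 0.27 × 5.9 = 1.593
Other: 0.43 (unchanged)
CL_new/CL_old = 0.87 + 1.593 + 0.43 = 2.893.
Because systemic exposure varies inversely with clearance, the combined effect is 1 / 2.893 = 0.35.

0.35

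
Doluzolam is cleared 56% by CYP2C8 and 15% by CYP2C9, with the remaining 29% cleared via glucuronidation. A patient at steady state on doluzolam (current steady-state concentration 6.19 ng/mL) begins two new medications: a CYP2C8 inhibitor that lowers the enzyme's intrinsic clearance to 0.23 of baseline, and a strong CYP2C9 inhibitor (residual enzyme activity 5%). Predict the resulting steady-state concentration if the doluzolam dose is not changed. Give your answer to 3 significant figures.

The CYP2C8 pathway (56% of clearance) falls to 0.23× activity: 0.56 × 0.23 = 0.1288.
The CYP2C9 pathway (15% of clearance) falls to 0.05× activity: 0.15 × 0.05 = 0.0075.
Non-CYP routes (29%) are unchanged.
New clearance relative to baseline: 0.1288 + 0.0075 + 0.29 = 0.4263.
Steady-state concentration ∝ 1/CL: new value = 6.19 / 0.4263 = 14.5 ng/mL.

14.5 ng/mL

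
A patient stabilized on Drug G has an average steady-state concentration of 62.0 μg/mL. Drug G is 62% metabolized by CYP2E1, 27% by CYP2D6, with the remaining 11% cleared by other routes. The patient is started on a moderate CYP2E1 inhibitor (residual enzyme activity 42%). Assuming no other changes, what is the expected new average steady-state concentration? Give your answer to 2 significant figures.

CYP2E1: 0.62 × 0.42 = 0.2604
CYP2D6: 0.27 (unchanged)
Other: 0.11 (unchanged)
CL_new/CL_old = 0.2604 + 0.27 + 0.11 = 0.6404.
With dosing unchanged, average steady-state concentration scales as 1/CL: 62.0 / 0.6404 = 97 μg/mL.

97 μg/mL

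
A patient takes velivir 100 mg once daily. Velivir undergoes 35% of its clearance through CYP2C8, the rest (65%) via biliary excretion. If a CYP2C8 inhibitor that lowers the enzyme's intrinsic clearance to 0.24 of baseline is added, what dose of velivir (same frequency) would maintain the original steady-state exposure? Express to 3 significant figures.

The CYP2C8 pathway (35% of clearance) falls to 0.24× activity: 0.35 × 0.24 = 0.084.
The remaining 65% of clearance is unaffected.
CL_new/CL_old = 0.084 + 0.65 = 0.734.
Exposure is unchanged when dose changes in proportion to clearance. New dose = 100 mg × 0.734 = 73.4 mg.

73.4 mg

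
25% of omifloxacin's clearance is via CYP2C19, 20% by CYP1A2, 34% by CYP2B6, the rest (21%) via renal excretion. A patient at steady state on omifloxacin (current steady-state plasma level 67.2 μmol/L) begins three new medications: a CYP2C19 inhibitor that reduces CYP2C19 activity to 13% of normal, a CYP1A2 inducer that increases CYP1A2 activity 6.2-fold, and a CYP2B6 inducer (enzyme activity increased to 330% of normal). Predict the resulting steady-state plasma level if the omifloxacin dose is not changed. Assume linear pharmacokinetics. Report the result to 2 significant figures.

26 μmol/L

The CYP2C19 pathway (25% of clearance) drops to 0.13× activity: 0.25 × 0.13 = 0.0325.
The CYP1A2 pathway (20% of clearance) rises to 6.2× activity: 0.2 × 6.2 = 1.24.
The CYP2B6 pathway (34% of clearance) rises to 3.3× activity: 0.34 × 3.3 = 1.122.
Non-CYP routes (21%) are unchanged.
New clearance relative to baseline: 0.0325 + 1.24 + 1.122 + 0.21 = 2.6045.
New steady-state plasma level = 67.2 / 2.6045 = 26 μmol/L (concentration scales inversely with clearance).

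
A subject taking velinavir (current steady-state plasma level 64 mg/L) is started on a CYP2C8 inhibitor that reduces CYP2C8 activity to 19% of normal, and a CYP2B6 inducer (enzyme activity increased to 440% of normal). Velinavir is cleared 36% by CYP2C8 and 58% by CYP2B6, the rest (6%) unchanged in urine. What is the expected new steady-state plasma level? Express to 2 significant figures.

CYP2C8: 0.36 × 0.19 = 0.0684
CYP2B6: 0.58 × 4.4 = 2.552
Other: 0.06 (unchanged)
CL_new/CL_old = 0.0684 + 2.552 + 0.06 = 2.6804.
Steady-state plasma level ∝ 1/CL: new value = 64 / 2.6804 = 24 mg/L.

24 mg/L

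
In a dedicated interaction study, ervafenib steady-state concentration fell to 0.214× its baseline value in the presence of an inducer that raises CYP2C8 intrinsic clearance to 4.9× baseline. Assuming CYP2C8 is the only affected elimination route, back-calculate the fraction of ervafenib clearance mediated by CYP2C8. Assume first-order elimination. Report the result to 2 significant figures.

Let x = fm,CYP2C8. Because steady-state concentration ∝ 1/CL, relative clearance rose to 1/0.214 = 4.673.
Setting x·4.9 + (1 − x) = 4.673 and solving: x = (4.673 − 1)/(4.9 − 1) = 0.94.

0.94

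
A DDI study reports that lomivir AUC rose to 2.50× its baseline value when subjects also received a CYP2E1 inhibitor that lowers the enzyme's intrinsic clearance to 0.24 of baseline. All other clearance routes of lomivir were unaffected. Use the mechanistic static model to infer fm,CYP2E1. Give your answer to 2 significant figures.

0.79

CL'/CL = 1 / 2.50 = 0.4
0.24·fm + (1 − fm) = 0.4
fm = (0.4 − 1) / (0.24 − 1) = 0.79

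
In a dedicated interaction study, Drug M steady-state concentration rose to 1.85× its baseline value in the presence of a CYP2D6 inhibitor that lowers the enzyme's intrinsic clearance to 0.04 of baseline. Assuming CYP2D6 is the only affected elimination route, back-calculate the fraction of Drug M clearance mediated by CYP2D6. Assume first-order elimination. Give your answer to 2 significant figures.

0.48

Let fm be the CYP2D6 fraction. New clearance relative to baseline = fm × 0.04 + (1 − fm).
Steady-state concentration ratio = 1 / (new CL fraction), so new CL fraction = 1 / 1.85 = 0.5405.
fm × 0.04 + 1 − fm = 0.5405  ⇒  fm × (0.04 − 1) = −0.4595  ⇒  fm = 0.48.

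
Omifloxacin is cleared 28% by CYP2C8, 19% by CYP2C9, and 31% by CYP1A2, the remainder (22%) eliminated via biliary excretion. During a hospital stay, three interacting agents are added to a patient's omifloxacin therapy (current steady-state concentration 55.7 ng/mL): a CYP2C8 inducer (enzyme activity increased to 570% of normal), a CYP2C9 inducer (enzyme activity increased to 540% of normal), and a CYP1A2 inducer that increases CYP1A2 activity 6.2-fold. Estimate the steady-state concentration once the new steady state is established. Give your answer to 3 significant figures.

11.7 ng/mL

The CYP2C8 pathway (28% of clearance) increases to 5.7× activity: 0.28 × 5.7 = 1.596.
The CYP2C9 pathway (19% of clearance) is boosted to 5.4× activity: 0.19 × 5.4 = 1.026.
The CYP1A2 pathway (31% of clearance) increases to 6.2× activity: 0.31 × 6.2 = 1.922.
The remaining 22% of clearance is unaffected.
CL_new/CL_old = 1.596 + 1.026 + 1.922 + 0.22 = 4.764.
Dividing the baseline by the relative clearance: 55.7 / 4.764 = 11.7 ng/mL.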